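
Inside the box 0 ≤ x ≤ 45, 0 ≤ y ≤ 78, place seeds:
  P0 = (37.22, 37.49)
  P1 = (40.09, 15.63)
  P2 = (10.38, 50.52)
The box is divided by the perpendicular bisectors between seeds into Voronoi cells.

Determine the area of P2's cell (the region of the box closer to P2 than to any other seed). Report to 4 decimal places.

Area of P2's cell: 1558.8825

1. box [0,45]×[0,78]: [(0, 0) (45, 0) (45, 78) (0, 78)]
2. ⊥bis P2·P0 via (23.8,44.005): [(0, 0) (2.4369, 0) (40.3035, 78) (0, 78)]  |A|=1666.8776
3. ⊥bis P2·P1 via (25.235,33.075): [(0, 11.5866) (13.7432, 23.2893) (40.3035, 78) (0, 78)]  |A|=1558.8825
4. canonical 4-gon: [(0, 11.5866) (13.7432, 23.2893) (40.3035, 78) (0, 78)]
5. shoelace: 1558.8825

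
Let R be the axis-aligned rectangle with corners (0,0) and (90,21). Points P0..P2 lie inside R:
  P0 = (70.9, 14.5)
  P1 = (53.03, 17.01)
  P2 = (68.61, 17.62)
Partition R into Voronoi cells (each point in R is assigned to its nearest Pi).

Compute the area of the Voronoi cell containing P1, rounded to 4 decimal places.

1. box [0,90]×[0,21]: [(0, 0) (90, 0) (90, 21) (0, 21)]
2. ⊥bis P1·P0 via (61.965,15.755): [(0, 0) (59.7521, 0) (62.7017, 21) (0, 21)]  |A|=1285.7647
3. ⊥bis P1·P2 via (60.82,17.315): [(0, 0) (59.7521, 0) (61.1174, 9.7202) (60.6757, 21) (0, 21)]  |A|=1274.3383
4. canonical 5-gon: [(0, 0) (59.7521, 0) (61.1174, 9.7202) (60.6757, 21) (0, 21)]
5. shoelace: 1274.3383

Area of P1's cell: 1274.3383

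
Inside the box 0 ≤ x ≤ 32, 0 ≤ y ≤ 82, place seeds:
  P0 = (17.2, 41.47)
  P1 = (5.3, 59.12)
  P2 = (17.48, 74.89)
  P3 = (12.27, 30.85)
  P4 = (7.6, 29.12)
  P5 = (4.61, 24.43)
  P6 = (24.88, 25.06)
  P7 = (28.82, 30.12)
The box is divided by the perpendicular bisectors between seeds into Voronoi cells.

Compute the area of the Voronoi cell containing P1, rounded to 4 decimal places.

1. box [0,32]×[0,82]: [(0, 0) (32, 0) (32, 82) (0, 82)]
2. ⊥bis P1·P0 via (11.25,50.295): [(0, 42.71) (32, 64.2851) (32, 82) (0, 82)]  |A|=912.0784
3. ⊥bis P1·P2 via (11.39,67.005): [(0, 75.8021) (0, 42.71) (22.8762, 58.1336)]  |A|=378.5103
4. ⊥bis P1·P3 via (8.785,44.985): [(0, 75.8021) (0, 42.819) (0.2549, 42.8819) (22.8762, 58.1336)]  |A|=378.4964
5. ⊥bis P1·P4 via (6.45,44.12): [(0, 75.8021) (0, 43.6255) (1.5321, 43.743) (22.8762, 58.1336)]  |A|=377.809
6. ⊥bis P1·P5 via (4.955,41.775): [(0, 75.8021) (0, 43.6255) (1.5321, 43.743) (22.8762, 58.1336)]  |A|=377.809
7. ⊥bis P1·P6 via (15.09,42.09): [(0, 75.8021) (0, 43.6255) (1.5321, 43.743) (22.8762, 58.1336)]  |A|=377.809
8. ⊥bis P1·P7 via (17.06,44.62): [(0, 75.8021) (0, 43.6255) (1.5321, 43.743) (22.8762, 58.1336)]  |A|=377.809
9. canonical 4-gon: [(0, 75.8021) (0, 43.6255) (1.5321, 43.743) (22.8762, 58.1336)]
10. shoelace: 377.809

Area of P1's cell: 377.8090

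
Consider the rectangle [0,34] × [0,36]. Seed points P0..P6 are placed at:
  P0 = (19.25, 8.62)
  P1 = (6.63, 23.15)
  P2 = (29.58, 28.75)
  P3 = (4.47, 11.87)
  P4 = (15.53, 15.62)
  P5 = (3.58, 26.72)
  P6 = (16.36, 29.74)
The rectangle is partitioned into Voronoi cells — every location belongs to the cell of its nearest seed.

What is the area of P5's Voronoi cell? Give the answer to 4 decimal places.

Area of P5's cell: 104.2799

1. box [0,34]×[0,36]: [(0, 0) (34, 0) (34, 36) (0, 36)]
2. ⊥bis P5·P0 via (11.415,17.67): [(0, 7.7875) (32.5875, 36) (0, 36)]  |A|=459.6872
3. ⊥bis P5·P1 via (5.105,24.935): [(0, 20.5736) (18.0565, 36) (0, 36)]  |A|=139.2735
4. ⊥bis P5·P2 via (16.58,27.735): [(0, 20.5736) (16.0674, 34.3006) (15.9347, 36) (0, 36)]  |A|=137.4706
5. ⊥bis P5·P3 via (4.025,19.295): [(0, 20.5736) (16.0674, 34.3006) (15.9347, 36) (0, 36)]  |A|=137.4706
6. ⊥bis P5·P4 via (9.555,21.17): [(0, 20.5736) (16.0674, 34.3006) (15.9347, 36) (0, 36)]  |A|=137.4706
7. ⊥bis P5·P6 via (9.97,28.23): [(0, 20.5736) (9.8006, 28.9467) (8.1339, 36) (0, 36)]  |A|=104.2799
8. canonical 4-gon: [(0, 20.5736) (9.8006, 28.9467) (8.1339, 36) (0, 36)]
9. shoelace: 104.2799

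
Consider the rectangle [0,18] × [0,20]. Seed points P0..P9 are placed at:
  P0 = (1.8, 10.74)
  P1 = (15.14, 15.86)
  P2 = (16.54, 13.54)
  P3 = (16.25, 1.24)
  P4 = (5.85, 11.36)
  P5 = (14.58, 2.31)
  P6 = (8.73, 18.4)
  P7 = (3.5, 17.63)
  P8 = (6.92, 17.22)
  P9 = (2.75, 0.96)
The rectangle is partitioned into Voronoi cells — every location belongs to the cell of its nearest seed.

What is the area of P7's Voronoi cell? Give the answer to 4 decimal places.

Area of P7's cell: 29.1187

1. box [0,18]×[0,20]: [(0, 0) (18, 0) (18, 20) (0, 20)]
2. ⊥bis P7·P0 via (2.65,14.185): [(0, 14.8388) (18, 10.3976) (18, 20) (0, 20)]  |A|=132.8717
3. ⊥bis P7·P1 via (9.32,16.745): [(0, 14.8388) (8.7036, 12.6914) (9.815, 20) (0, 20)]  |A|=58.3273
4. ⊥bis P7·P2 via (10.02,15.585): [(0, 14.8388) (8.7036, 12.6914) (9.815, 20) (0, 20)]  |A|=58.3273
5. ⊥bis P7·P3 via (9.875,9.435): [(0, 14.8388) (8.7036, 12.6914) (9.815, 20) (0, 20)]  |A|=58.3273
6. ⊥bis P7·P4 via (4.675,14.495): [(0, 14.8388) (3.3724, 14.0068) (9.2379, 16.2052) (9.815, 20) (0, 20)]  |A|=48.6094
7. ⊥bis P7·P5 via (9.04,9.97): [(0, 14.8388) (3.3724, 14.0068) (9.2379, 16.2052) (9.815, 20) (0, 20)]  |A|=48.6094
8. ⊥bis P7·P6 via (6.115,18.015): [(0, 14.8388) (3.3724, 14.0068) (6.5308, 15.1906) (5.8228, 20) (0, 20)]  |A|=34.1655
9. ⊥bis P7·P8 via (5.21,17.425): [(0, 14.8388) (3.3724, 14.0068) (4.8674, 14.5671) (5.5187, 20) (0, 20)]  |A|=29.1187
10. ⊥bis P7·P9 via (3.125,9.295): [(0, 14.8388) (3.3724, 14.0068) (4.8674, 14.5671) (5.5187, 20) (0, 20)]  |A|=29.1187
11. canonical 5-gon: [(0, 14.8388) (3.3724, 14.0068) (4.8674, 14.5671) (5.5187, 20) (0, 20)]
12. shoelace: 29.1187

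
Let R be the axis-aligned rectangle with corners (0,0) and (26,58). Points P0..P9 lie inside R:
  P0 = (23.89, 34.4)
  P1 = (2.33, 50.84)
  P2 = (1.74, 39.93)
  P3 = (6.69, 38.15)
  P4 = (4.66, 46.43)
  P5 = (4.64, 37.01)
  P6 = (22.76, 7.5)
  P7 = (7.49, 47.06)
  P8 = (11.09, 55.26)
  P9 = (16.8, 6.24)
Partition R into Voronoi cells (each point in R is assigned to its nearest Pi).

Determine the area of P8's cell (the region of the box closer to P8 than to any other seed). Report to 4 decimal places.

Area of P8's cell: 179.3473

1. box [0,26]×[0,58]: [(0, 0) (26, 0) (26, 58) (0, 58)]
2. ⊥bis P8·P0 via (17.49,44.83): [(0, 34.0979) (26, 50.0519) (26, 58) (0, 58)]  |A|=414.0534
3. ⊥bis P8·P1 via (6.71,53.05): [(12.4255, 41.7224) (26, 50.0519) (26, 58) (4.2124, 58)]  |A|=231.2711
4. ⊥bis P8·P2 via (6.415,47.595): [(10.8171, 44.9101) (14.2291, 42.8291) (26, 50.0519) (26, 58) (4.2124, 58)]  |A|=227.5065
5. ⊥bis P8·P3 via (8.89,46.705): [(10.0638, 46.4032) (17.1035, 44.5928) (26, 50.0519) (26, 58) (4.2124, 58)]  |A|=216.9332
6. ⊥bis P8·P4 via (7.875,50.845): [(7.7921, 50.9054) (16.1099, 44.8483) (17.1035, 44.5928) (26, 50.0519) (26, 58) (4.2124, 58)]  |A|=205.0887
7. ⊥bis P8·P5 via (7.865,46.135): [(7.7921, 50.9054) (16.1099, 44.8483) (17.1035, 44.5928) (26, 50.0519) (26, 58) (4.2124, 58)]  |A|=205.0887
8. ⊥bis P8·P6 via (16.925,31.38): [(7.7921, 50.9054) (16.1099, 44.8483) (17.1035, 44.5928) (26, 50.0519) (26, 58) (4.2124, 58)]  |A|=205.0887
9. ⊥bis P8·P7 via (9.29,51.16): [(7.2008, 52.0772) (20.0835, 46.4214) (26, 50.0519) (26, 58) (4.2124, 58)]  |A|=179.3473
10. ⊥bis P8·P9 via (13.945,30.75): [(7.2008, 52.0772) (20.0835, 46.4214) (26, 50.0519) (26, 58) (4.2124, 58)]  |A|=179.3473
11. canonical 5-gon: [(7.2008, 52.0772) (20.0835, 46.4214) (26, 50.0519) (26, 58) (4.2124, 58)]
12. shoelace: 179.3473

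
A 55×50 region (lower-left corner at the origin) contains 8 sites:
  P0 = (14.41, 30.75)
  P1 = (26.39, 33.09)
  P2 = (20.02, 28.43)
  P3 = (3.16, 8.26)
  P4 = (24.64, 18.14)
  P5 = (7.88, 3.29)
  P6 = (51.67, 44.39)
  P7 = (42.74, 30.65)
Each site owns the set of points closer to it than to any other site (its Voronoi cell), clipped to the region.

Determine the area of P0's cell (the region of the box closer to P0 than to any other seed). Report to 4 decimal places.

1. box [0,55]×[0,50]: [(0, 0) (55, 0) (55, 50) (0, 50)]
2. ⊥bis P0·P1 via (20.4,31.92): [(0, 0) (26.6348, 0) (16.8685, 50) (0, 50)]  |A|=1087.5826
3. ⊥bis P0·P2 via (17.215,29.59): [(0, 0) (4.9781, 0) (19.6874, 35.5684) (16.8685, 50) (0, 50)]  |A|=702.436
4. ⊥bis P0·P3 via (8.785,19.505): [(0, 23.8995) (12.3143, 17.7396) (19.6874, 35.5684) (16.8685, 50) (0, 50)]  |A|=511.1286
5. ⊥bis P0·P4 via (19.525,24.445): [(0, 23.8995) (11.6619, 18.0659) (12.8468, 19.0272) (19.6874, 35.5684) (16.8685, 50) (0, 50)]  |A|=510.6216
6. ⊥bis P0·P5 via (11.145,17.02): [(0, 23.8995) (11.6619, 18.0659) (12.8468, 19.0272) (19.6874, 35.5684) (16.8685, 50) (0, 50)]  |A|=510.6216
7. ⊥bis P0·P6 via (33.04,37.57): [(0, 23.8995) (11.6619, 18.0659) (12.8468, 19.0272) (19.6874, 35.5684) (16.8685, 50) (0, 50)]  |A|=510.6216
8. ⊥bis P0·P7 via (28.575,30.7): [(0, 23.8995) (11.6619, 18.0659) (12.8468, 19.0272) (19.6874, 35.5684) (16.8685, 50) (0, 50)]  |A|=510.6216
9. canonical 6-gon: [(0, 23.8995) (11.6619, 18.0659) (12.8468, 19.0272) (19.6874, 35.5684) (16.8685, 50) (0, 50)]
10. shoelace: 510.6216

Area of P0's cell: 510.6216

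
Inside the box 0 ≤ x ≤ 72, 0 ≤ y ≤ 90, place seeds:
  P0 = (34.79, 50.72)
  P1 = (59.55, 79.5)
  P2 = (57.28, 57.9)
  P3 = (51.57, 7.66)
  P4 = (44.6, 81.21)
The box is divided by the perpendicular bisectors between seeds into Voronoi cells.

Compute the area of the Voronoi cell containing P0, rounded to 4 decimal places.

1. box [0,72]×[0,90]: [(0, 0) (72, 0) (72, 90) (0, 90)]
2. ⊥bis P0·P1 via (47.17,65.11): [(0, 0) (72, 0) (72, 43.7483) (18.2389, 90) (0, 90)]  |A|=5236.7277
3. ⊥bis P0·P2 via (46.035,54.31): [(0, 0) (63.3736, 0) (40.8517, 70.5458) (18.2389, 90) (0, 90)]  |A|=4251.1083
4. ⊥bis P0·P3 via (43.18,29.19): [(0, 12.3632) (52.8514, 32.9588) (40.8517, 70.5458) (18.2389, 90) (0, 90)]  |A|=2880.0402
5. ⊥bis P0·P4 via (39.695,65.965): [(0, 78.7367) (0, 12.3632) (52.8514, 32.9588) (42.6139, 65.0258)]  |A|=2367.0333
6. canonical 4-gon: [(0, 78.7367) (0, 12.3632) (52.8514, 32.9588) (42.6139, 65.0258)]
7. shoelace: 2367.0333

Area of P0's cell: 2367.0333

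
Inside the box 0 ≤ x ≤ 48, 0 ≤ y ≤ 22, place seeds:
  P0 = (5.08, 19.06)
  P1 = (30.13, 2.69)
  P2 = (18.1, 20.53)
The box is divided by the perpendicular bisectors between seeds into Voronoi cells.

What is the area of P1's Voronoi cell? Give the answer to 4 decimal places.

Area of P1's cell: 537.5572

1. box [0,48]×[0,22]: [(0, 0) (48, 0) (48, 22) (0, 22)]
2. ⊥bis P1·P0 via (17.605,10.875): [(10.4983, 0) (48, 0) (48, 22) (24.8751, 22)]  |A|=666.8929
3. ⊥bis P1·P2 via (24.115,11.61): [(13.3348, 4.3406) (10.4983, 0) (48, 0) (48, 22) (39.5229, 22)]  |A|=537.5572
4. canonical 5-gon: [(13.3348, 4.3406) (10.4983, 0) (48, 0) (48, 22) (39.5229, 22)]
5. shoelace: 537.5572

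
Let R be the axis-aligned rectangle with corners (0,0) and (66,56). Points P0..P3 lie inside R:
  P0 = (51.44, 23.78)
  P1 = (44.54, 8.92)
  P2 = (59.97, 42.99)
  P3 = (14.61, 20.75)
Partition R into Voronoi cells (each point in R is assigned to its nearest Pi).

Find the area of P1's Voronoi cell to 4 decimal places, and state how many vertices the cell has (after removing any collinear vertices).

1. box [0,66]×[0,56]: [(0, 0) (66, 0) (66, 56) (0, 56)]
2. ⊥bis P1·P0 via (47.99,16.35): [(0, 38.6334) (0, 0) (66, 0) (66, 7.9873)]  |A|=1538.484
3. ⊥bis P1·P2 via (52.255,25.955): [(0, 38.6334) (0, 0) (66, 0) (66, 7.9873)]  |A|=1538.484
4. ⊥bis P1·P3 via (29.575,14.835): [(32.9366, 23.3398) (23.7114, 0) (66, 0) (66, 7.9873)]  |A|=625.5488
5. canonical 4-gon: [(32.9366, 23.3398) (23.7114, 0) (66, 0) (66, 7.9873)]
6. shoelace: 625.5488

Area of P1's cell: 625.5488 (4 vertices)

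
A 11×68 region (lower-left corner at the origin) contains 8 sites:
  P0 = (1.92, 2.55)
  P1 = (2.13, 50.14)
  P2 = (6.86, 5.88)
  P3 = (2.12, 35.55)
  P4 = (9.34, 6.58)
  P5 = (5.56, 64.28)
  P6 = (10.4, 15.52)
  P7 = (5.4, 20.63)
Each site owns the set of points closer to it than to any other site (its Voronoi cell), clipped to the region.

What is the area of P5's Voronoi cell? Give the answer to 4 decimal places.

Area of P5's cell: 123.1061

1. box [0,11]×[0,68]: [(0, 0) (11, 0) (11, 68) (0, 68)]
2. ⊥bis P5·P0 via (3.74,33.415): [(0, 33.6355) (11, 32.9869) (11, 68) (0, 68)]  |A|=381.5766
3. ⊥bis P5·P1 via (3.845,57.21): [(0, 58.1427) (11, 55.4744) (11, 68) (0, 68)]  |A|=123.1061
4. ⊥bis P5·P2 via (6.21,35.08): [(0, 58.1427) (11, 55.4744) (11, 68) (0, 68)]  |A|=123.1061
5. ⊥bis P5·P3 via (3.84,49.915): [(0, 58.1427) (11, 55.4744) (11, 68) (0, 68)]  |A|=123.1061
6. ⊥bis P5·P4 via (7.45,35.43): [(0, 58.1427) (11, 55.4744) (11, 68) (0, 68)]  |A|=123.1061
7. ⊥bis P5·P6 via (7.98,39.9): [(0, 58.1427) (11, 55.4744) (11, 68) (0, 68)]  |A|=123.1061
8. ⊥bis P5·P7 via (5.48,42.455): [(0, 58.1427) (11, 55.4744) (11, 68) (0, 68)]  |A|=123.1061
9. canonical 4-gon: [(0, 58.1427) (11, 55.4744) (11, 68) (0, 68)]
10. shoelace: 123.1061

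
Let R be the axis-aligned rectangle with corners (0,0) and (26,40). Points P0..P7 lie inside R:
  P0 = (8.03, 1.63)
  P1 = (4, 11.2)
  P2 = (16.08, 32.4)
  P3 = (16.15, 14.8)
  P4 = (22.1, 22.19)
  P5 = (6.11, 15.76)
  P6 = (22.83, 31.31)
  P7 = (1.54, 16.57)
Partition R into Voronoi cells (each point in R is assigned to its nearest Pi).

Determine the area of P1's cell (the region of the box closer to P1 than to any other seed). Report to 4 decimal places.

1. box [0,26]×[0,40]: [(0, 0) (26, 0) (26, 40) (0, 40)]
2. ⊥bis P1·P0 via (6.015,6.415): [(0, 3.882) (26, 14.8308) (26, 40) (0, 40)]  |A|=796.7326
3. ⊥bis P1·P2 via (10.04,21.8): [(0, 27.5209) (0, 3.882) (23.8555, 13.9278)]  |A|=281.9585
4. ⊥bis P1·P3 via (10.075,13): [(6.9451, 23.5635) (0, 27.5209) (0, 3.882) (11.3593, 8.6655)]  |A|=177.2598
5. ⊥bis P1·P4 via (13.05,16.695): [(6.9451, 23.5635) (0, 27.5209) (0, 3.882) (11.3593, 8.6655)]  |A|=177.2598
6. ⊥bis P1·P5 via (5.055,13.48): [(10.7078, 10.8643) (0, 15.819) (0, 3.882) (11.3593, 8.6655)]  |A|=77.9562
7. ⊥bis P1·P6 via (13.415,21.255): [(10.7078, 10.8643) (0, 15.819) (0, 3.882) (11.3593, 8.6655)]  |A|=77.9562
8. ⊥bis P1·P7 via (2.77,13.885): [(10.7078, 10.8643) (3.4784, 14.2095) (0, 12.6161) (0, 3.882) (11.3593, 8.6655)]  |A|=72.3856
9. canonical 5-gon: [(10.7078, 10.8643) (3.4784, 14.2095) (0, 12.6161) (0, 3.882) (11.3593, 8.6655)]
10. shoelace: 72.3856

Area of P1's cell: 72.3856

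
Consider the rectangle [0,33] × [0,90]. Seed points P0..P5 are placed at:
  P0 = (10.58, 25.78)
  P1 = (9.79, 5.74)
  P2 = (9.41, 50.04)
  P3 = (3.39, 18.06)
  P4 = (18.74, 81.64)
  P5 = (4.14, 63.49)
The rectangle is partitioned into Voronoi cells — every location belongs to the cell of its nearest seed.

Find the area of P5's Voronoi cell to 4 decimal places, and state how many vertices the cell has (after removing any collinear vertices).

1. box [0,33]×[0,90]: [(0, 0) (33, 0) (33, 90) (0, 90)]
2. ⊥bis P5·P0 via (7.36,44.635): [(0, 43.3781) (33, 49.0137) (33, 90) (0, 90)]  |A|=1445.5352
3. ⊥bis P5·P1 via (6.965,34.615): [(0, 43.3781) (33, 49.0137) (33, 90) (0, 90)]  |A|=1445.5352
4. ⊥bis P5·P2 via (6.775,56.765): [(0, 54.1104) (33, 67.0405) (33, 90) (0, 90)]  |A|=971.0097
5. ⊥bis P5·P3 via (3.765,40.775): [(0, 54.1104) (33, 67.0405) (33, 90) (0, 90)]  |A|=971.0097
6. ⊥bis P5·P4 via (11.44,72.565): [(0, 81.7674) (0, 54.1104) (23.1202, 63.1694)]  |A|=319.7173
7. canonical 3-gon: [(0, 81.7674) (0, 54.1104) (23.1202, 63.1694)]
8. shoelace: 319.7173

Area of P5's cell: 319.7173 (3 vertices)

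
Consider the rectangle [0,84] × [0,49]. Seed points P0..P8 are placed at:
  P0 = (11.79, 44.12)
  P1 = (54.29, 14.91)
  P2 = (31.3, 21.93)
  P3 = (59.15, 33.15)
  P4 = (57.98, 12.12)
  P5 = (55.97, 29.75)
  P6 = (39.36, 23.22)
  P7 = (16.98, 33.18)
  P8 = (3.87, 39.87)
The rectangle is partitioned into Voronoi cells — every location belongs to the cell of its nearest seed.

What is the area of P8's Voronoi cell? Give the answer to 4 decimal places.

1. box [0,84]×[0,49]: [(0, 0) (84, 0) (84, 49) (0, 49)]
2. ⊥bis P8·P0 via (7.83,41.995): [(0, 0) (30.3652, 0) (4.071, 49) (0, 49)]  |A|=843.6869
3. ⊥bis P8·P1 via (29.08,27.39): [(0, 0) (15.5208, 0) (22.6439, 14.3889) (4.071, 49) (0, 49)]  |A|=736.8899
4. ⊥bis P8·P2 via (17.585,30.9): [(0, 4.0128) (15.497, 27.7074) (4.071, 49) (0, 49)]  |A|=391.9235
5. ⊥bis P8·P3 via (31.51,36.51): [(0, 4.0128) (15.497, 27.7074) (4.071, 49) (0, 49)]  |A|=391.9235
6. ⊥bis P8·P4 via (30.925,25.995): [(0, 4.0128) (15.497, 27.7074) (4.071, 49) (0, 49)]  |A|=391.9235
7. ⊥bis P8·P5 via (29.92,34.81): [(0, 4.0128) (15.497, 27.7074) (4.071, 49) (0, 49)]  |A|=391.9235
8. ⊥bis P8·P6 via (21.615,31.545): [(0, 4.0128) (15.497, 27.7074) (4.071, 49) (0, 49)]  |A|=391.9235
9. ⊥bis P8·P7 via (10.425,36.525): [(0, 16.0957) (10.5909, 36.85) (4.071, 49) (0, 49)]  |A|=198.9736
10. canonical 4-gon: [(0, 16.0957) (10.5909, 36.85) (4.071, 49) (0, 49)]
11. shoelace: 198.9736

Area of P8's cell: 198.9736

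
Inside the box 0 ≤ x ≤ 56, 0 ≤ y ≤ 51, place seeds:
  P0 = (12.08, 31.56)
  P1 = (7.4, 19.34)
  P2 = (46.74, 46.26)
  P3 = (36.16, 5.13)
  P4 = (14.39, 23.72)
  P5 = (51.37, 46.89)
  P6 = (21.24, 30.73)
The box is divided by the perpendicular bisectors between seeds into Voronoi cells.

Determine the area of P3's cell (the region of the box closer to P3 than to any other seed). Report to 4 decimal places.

1. box [0,56]×[0,51]: [(0, 0) (56, 0) (56, 51) (0, 51)]
2. ⊥bis P3·P0 via (24.12,18.345): [(3.9847, 0) (56, 0) (56, 47.3904)]  |A|=1232.5137
3. ⊥bis P3·P1 via (21.78,12.235): [(25.3547, 19.4699) (15.7348, 0) (56, 0) (56, 47.3904)]  |A|=1118.1267
4. ⊥bis P3·P2 via (41.45,25.695): [(34.2267, 27.5531) (25.3547, 19.4699) (15.7348, 0) (56, 0) (56, 21.9523)]  |A|=841.1904
5. ⊥bis P3·P4 via (25.275,14.425): [(36.0786, 27.0767) (19.5489, 7.7194) (15.7348, 0) (56, 0) (56, 21.9523)]  |A|=790.6682
6. ⊥bis P3·P5 via (43.765,26.01): [(52.275, 22.9104) (36.0786, 27.0767) (19.5489, 7.7194) (15.7348, 0) (56, 0) (56, 21.5537)]  |A|=789.9259
7. ⊥bis P3·P6 via (28.7,17.93): [(52.275, 22.9104) (41.8478, 25.5927) (27.84, 17.4288) (19.5489, 7.7194) (15.7348, 0) (56, 0) (56, 21.5537)]  |A|=755.9828
8. canonical 7-gon: [(52.275, 22.9104) (41.8478, 25.5927) (27.84, 17.4288) (19.5489, 7.7194) (15.7348, 0) (56, 0) (56, 21.5537)]
9. shoelace: 755.9828

Area of P3's cell: 755.9828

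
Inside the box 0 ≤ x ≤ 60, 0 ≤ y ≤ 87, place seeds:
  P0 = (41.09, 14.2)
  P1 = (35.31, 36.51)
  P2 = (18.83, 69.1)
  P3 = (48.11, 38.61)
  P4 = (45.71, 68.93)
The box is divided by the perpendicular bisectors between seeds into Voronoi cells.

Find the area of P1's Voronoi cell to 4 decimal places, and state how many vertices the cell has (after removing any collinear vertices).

1. box [0,60]×[0,87]: [(0, 0) (60, 0) (60, 87) (0, 87)]
2. ⊥bis P1·P0 via (38.2,25.355): [(0, 15.4583) (60, 31.0029) (60, 87) (0, 87)]  |A|=3826.1657
3. ⊥bis P1·P2 via (27.07,52.805): [(0, 39.1163) (0, 15.4583) (60, 31.0029) (60, 69.4569)]  |A|=1863.3637
4. ⊥bis P1·P3 via (41.71,37.56): [(38.2789, 58.4731) (0, 39.1163) (0, 15.4583) (43.4876, 26.7249)]  |A|=1172.472
5. ⊥bis P1·P4 via (40.51,52.72): [(39.1513, 53.1559) (32.1838, 55.3909) (0, 39.1163) (0, 15.4583) (43.4876, 26.7249)]  |A|=1154.9231
6. canonical 5-gon: [(39.1513, 53.1559) (32.1838, 55.3909) (0, 39.1163) (0, 15.4583) (43.4876, 26.7249)]
7. shoelace: 1154.9231

Area of P1's cell: 1154.9231 (5 vertices)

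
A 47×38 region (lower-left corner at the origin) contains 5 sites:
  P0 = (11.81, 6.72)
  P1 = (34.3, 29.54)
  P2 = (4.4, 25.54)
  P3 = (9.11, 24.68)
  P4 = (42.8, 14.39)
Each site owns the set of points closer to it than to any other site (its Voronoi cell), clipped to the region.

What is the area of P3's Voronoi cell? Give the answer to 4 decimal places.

Area of P3's cell: 316.4844

1. box [0,47]×[0,38]: [(0, 0) (47, 0) (47, 38) (0, 38)]
2. ⊥bis P3·P0 via (10.46,15.7): [(0, 14.1275) (47, 21.1932) (47, 38) (0, 38)]  |A|=955.9633
3. ⊥bis P3·P1 via (21.705,27.11): [(0, 14.1275) (23.5274, 17.6645) (19.604, 38) (0, 38)]  |A|=480.1568
4. ⊥bis P3·P2 via (6.755,25.11): [(4.8838, 14.8617) (23.5274, 17.6645) (19.604, 38) (9.1086, 38)]  |A|=316.4844
5. ⊥bis P3·P4 via (25.955,19.535): [(4.8838, 14.8617) (23.5274, 17.6645) (19.604, 38) (9.1086, 38)]  |A|=316.4844
6. canonical 4-gon: [(4.8838, 14.8617) (23.5274, 17.6645) (19.604, 38) (9.1086, 38)]
7. shoelace: 316.4844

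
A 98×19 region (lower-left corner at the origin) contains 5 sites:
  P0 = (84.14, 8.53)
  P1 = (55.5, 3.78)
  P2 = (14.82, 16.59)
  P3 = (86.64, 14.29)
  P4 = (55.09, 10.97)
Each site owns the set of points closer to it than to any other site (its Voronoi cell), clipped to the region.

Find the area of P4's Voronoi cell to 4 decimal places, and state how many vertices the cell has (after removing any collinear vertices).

Area of P4's cell: 414.3835 (5 vertices)

1. box [0,98]×[0,19]: [(0, 0) (98, 0) (98, 19) (0, 19)]
2. ⊥bis P4·P0 via (69.615,9.75): [(0, 0) (68.7961, 0) (70.3919, 19) (0, 19)]  |A|=1322.286
3. ⊥bis P4·P1 via (55.295,7.375): [(0, 4.2219) (69.4835, 8.1841) (70.3919, 19) (0, 19)]  |A|=894.0945
4. ⊥bis P4·P2 via (34.955,13.78): [(33.8908, 6.1545) (69.4835, 8.1841) (70.3919, 19) (35.6835, 19)]  |A|=414.4863
5. ⊥bis P4·P3 via (70.865,12.63): [(33.8908, 6.1545) (69.4835, 8.1841) (70.3044, 17.9576) (70.1947, 19) (35.6835, 19)]  |A|=414.3835
6. canonical 5-gon: [(33.8908, 6.1545) (69.4835, 8.1841) (70.3044, 17.9576) (70.1947, 19) (35.6835, 19)]
7. shoelace: 414.3835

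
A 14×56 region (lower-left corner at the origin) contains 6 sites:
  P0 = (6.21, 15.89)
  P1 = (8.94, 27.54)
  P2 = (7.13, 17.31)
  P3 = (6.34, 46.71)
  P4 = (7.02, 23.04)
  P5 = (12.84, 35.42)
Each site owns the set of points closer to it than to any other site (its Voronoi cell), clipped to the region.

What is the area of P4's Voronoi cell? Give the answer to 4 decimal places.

1. box [0,14]×[0,56]: [(0, 0) (14, 0) (14, 56) (0, 56)]
2. ⊥bis P4·P0 via (6.615,19.465): [(0, 20.2144) (14, 18.6284) (14, 56) (0, 56)]  |A|=512.1006
3. ⊥bis P4·P1 via (7.98,25.29): [(0, 28.6948) (0, 20.2144) (14, 18.6284) (14, 22.7215)]  |A|=88.0145
4. ⊥bis P4·P2 via (7.075,20.175): [(0, 28.6948) (0, 20.2144) (1.3225, 20.0646) (14, 20.3079) (14, 22.7215)]  |A|=77.3682
5. ⊥bis P4·P3 via (6.68,34.875): [(0, 28.6948) (0, 20.2144) (1.3225, 20.0646) (14, 20.3079) (14, 22.7215)]  |A|=77.3682
6. ⊥bis P4·P5 via (9.93,29.23): [(0, 28.6948) (0, 20.2144) (1.3225, 20.0646) (14, 20.3079) (14, 22.7215)]  |A|=77.3682
7. canonical 5-gon: [(0, 28.6948) (0, 20.2144) (1.3225, 20.0646) (14, 20.3079) (14, 22.7215)]
8. shoelace: 77.3682

Area of P4's cell: 77.3682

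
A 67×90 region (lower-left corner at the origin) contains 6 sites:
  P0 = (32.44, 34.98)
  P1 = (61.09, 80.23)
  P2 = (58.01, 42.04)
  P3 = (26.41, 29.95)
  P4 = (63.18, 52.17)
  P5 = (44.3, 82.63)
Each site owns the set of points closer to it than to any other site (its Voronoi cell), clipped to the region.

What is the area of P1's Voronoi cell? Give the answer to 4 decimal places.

1. box [0,67]×[0,90]: [(0, 0) (67, 0) (67, 90) (0, 90)]
2. ⊥bis P1·P0 via (46.765,57.605): [(0, 87.2142) (67, 44.7932) (67, 90) (0, 90)]  |A|=1607.7505
3. ⊥bis P1·P2 via (59.55,61.135): [(0, 87.2142) (38.5096, 62.8319) (67, 60.5342) (67, 90) (0, 90)]  |A|=1383.5178
4. ⊥bis P1·P3 via (43.75,55.09): [(0, 87.2142) (38.5096, 62.8319) (67, 60.5342) (67, 90) (0, 90)]  |A|=1383.5178
5. ⊥bis P1·P4 via (62.135,66.2): [(0, 87.2142) (36.2367, 64.271) (67, 66.5624) (67, 90) (0, 90)]  |A|=1272.9049
6. ⊥bis P1·P5 via (52.695,81.43): [(50.393, 65.3254) (67, 66.5624) (67, 90) (53.92, 90)]  |A|=355.9863
7. canonical 4-gon: [(50.393, 65.3254) (67, 66.5624) (67, 90) (53.92, 90)]
8. shoelace: 355.9863

Area of P1's cell: 355.9863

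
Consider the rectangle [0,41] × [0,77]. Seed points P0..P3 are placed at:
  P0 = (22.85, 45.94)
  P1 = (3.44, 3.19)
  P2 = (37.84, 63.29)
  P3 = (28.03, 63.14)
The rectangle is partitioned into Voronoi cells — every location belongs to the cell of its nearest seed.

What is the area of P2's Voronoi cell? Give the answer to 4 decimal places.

1. box [0,41]×[0,77]: [(0, 0) (41, 0) (41, 77) (0, 77)]
2. ⊥bis P2·P0 via (30.345,54.615): [(41, 45.4093) (41, 77) (4.4357, 77)]  |A|=577.5448
3. ⊥bis P2·P1 via (20.64,33.24): [(41, 45.4093) (41, 77) (4.4357, 77)]  |A|=577.5448
4. ⊥bis P2·P3 via (32.935,63.215): [(33.1029, 52.2322) (41, 45.4093) (41, 77) (32.7242, 77)]  |A|=227.2232
5. canonical 4-gon: [(33.1029, 52.2322) (41, 45.4093) (41, 77) (32.7242, 77)]
6. shoelace: 227.2232

Area of P2's cell: 227.2232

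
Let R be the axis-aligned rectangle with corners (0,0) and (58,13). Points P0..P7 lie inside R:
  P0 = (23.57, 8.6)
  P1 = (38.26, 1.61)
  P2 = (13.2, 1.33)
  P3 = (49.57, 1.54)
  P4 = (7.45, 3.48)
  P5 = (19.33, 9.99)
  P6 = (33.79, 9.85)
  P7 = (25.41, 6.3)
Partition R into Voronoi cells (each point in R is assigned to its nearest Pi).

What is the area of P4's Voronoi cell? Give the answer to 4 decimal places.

Area of P4's cell: 143.9630

1. box [0,58]×[0,13]: [(0, 0) (58, 0) (58, 13) (0, 13)]
2. ⊥bis P4·P0 via (15.51,6.04): [(0, 0) (17.4284, 0) (13.2994, 13) (0, 13)]  |A|=199.7306
3. ⊥bis P4·P1 via (22.855,2.545): [(0, 0) (17.4284, 0) (13.2994, 13) (0, 13)]  |A|=199.7306
4. ⊥bis P4·P2 via (10.325,2.405): [(0, 0) (9.4257, 0) (13.7528, 11.5724) (13.2994, 13) (0, 13)]  |A|=153.4256
5. ⊥bis P4·P3 via (28.51,2.51): [(0, 0) (9.4257, 0) (13.7528, 11.5724) (13.2994, 13) (0, 13)]  |A|=153.4256
6. ⊥bis P4·P5 via (13.39,6.735): [(0, 0) (9.4257, 0) (12.5305, 8.3035) (9.9569, 13) (0, 13)]  |A|=143.963
7. ⊥bis P4·P6 via (20.62,6.665): [(0, 0) (9.4257, 0) (12.5305, 8.3035) (9.9569, 13) (0, 13)]  |A|=143.963
8. ⊥bis P4·P7 via (16.43,4.89): [(0, 0) (9.4257, 0) (12.5305, 8.3035) (9.9569, 13) (0, 13)]  |A|=143.963
9. canonical 5-gon: [(0, 0) (9.4257, 0) (12.5305, 8.3035) (9.9569, 13) (0, 13)]
10. shoelace: 143.963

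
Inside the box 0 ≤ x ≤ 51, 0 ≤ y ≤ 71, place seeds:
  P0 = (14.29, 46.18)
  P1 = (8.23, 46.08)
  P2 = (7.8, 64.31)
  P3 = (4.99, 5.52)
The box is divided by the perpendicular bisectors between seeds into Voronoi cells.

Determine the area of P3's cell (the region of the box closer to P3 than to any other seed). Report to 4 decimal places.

1. box [0,51]×[0,71]: [(0, 0) (51, 0) (51, 71) (0, 71)]
2. ⊥bis P3·P0 via (9.64,25.85): [(0, 28.0549) (0, 0) (51, 0) (51, 16.3899)]  |A|=1133.3427
3. ⊥bis P3·P1 via (6.61,25.8): [(11.6021, 25.4012) (0, 26.328) (0, 0) (51, 0) (51, 16.3899)]  |A|=1123.3249
4. ⊥bis P3·P2 via (6.395,34.915): [(11.6021, 25.4012) (0, 26.328) (0, 0) (51, 0) (51, 16.3899)]  |A|=1123.3249
5. canonical 5-gon: [(11.6021, 25.4012) (0, 26.328) (0, 0) (51, 0) (51, 16.3899)]
6. shoelace: 1123.3249

Area of P3's cell: 1123.3249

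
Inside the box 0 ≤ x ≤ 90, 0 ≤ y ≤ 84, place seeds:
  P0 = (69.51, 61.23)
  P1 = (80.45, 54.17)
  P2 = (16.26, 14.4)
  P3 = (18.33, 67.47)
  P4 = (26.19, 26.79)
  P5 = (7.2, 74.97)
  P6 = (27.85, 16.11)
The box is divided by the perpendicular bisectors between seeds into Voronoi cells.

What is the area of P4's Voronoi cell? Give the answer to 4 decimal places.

Area of P4's cell: 1157.3127

1. box [0,90]×[0,84]: [(0, 0) (90, 0) (90, 84) (0, 84)]
2. ⊥bis P4·P0 via (47.85,44.01): [(0, 0) (82.8386, 0) (16.0574, 84) (0, 84)]  |A|=4153.6301
3. ⊥bis P4·P1 via (53.32,40.48): [(0, 0) (73.7465, 0) (57.9482, 31.308) (16.0574, 84) (0, 84)]  |A|=4011.3031
4. ⊥bis P4·P2 via (21.225,20.595): [(0, 37.6058) (46.9221, 0) (73.7465, 0) (57.9482, 31.308) (16.0574, 84) (0, 84)]  |A|=3129.031
5. ⊥bis P4·P3 via (22.26,47.13): [(0, 42.829) (0, 37.6058) (46.9221, 0) (73.7465, 0) (57.9482, 31.308) (42.2924, 51.0006)]  |A|=1993.4788
6. ⊥bis P4·P5 via (16.695,50.88): [(0, 42.829) (0, 37.6058) (46.9221, 0) (73.7465, 0) (57.9482, 31.308) (42.2924, 51.0006)]  |A|=1993.4788
7. ⊥bis P4·P6 via (27.02,21.45): [(0, 42.829) (0, 37.6058) (21.2728, 20.5567) (60.3116, 26.6245) (57.9482, 31.308) (42.2924, 51.0006)]  |A|=1157.3127
8. canonical 6-gon: [(0, 42.829) (0, 37.6058) (21.2728, 20.5567) (60.3116, 26.6245) (57.9482, 31.308) (42.2924, 51.0006)]
9. shoelace: 1157.3127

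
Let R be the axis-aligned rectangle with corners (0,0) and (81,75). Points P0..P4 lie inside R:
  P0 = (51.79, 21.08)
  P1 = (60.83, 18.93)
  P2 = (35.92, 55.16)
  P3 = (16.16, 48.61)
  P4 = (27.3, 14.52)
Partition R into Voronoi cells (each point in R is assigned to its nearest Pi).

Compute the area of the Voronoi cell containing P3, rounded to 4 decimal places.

Area of P3's cell: 1170.0923

1. box [0,81]×[0,75]: [(0, 0) (81, 0) (81, 75) (0, 75)]
2. ⊥bis P3·P0 via (33.975,34.845): [(0, 0) (7.0515, 0) (65.0013, 75) (0, 75)]  |A|=2701.9816
3. ⊥bis P3·P1 via (38.495,33.77): [(0, 0) (7.0515, 0) (65.0013, 75) (0, 75)]  |A|=2701.9816
4. ⊥bis P3·P2 via (26.04,51.885): [(0, 0) (7.0515, 0) (32.3749, 32.7741) (18.3779, 75) (0, 75)]  |A|=1717.6228
5. ⊥bis P3·P4 via (21.73,31.565): [(0, 24.464) (31.6961, 34.8217) (18.3779, 75) (0, 75)]  |A|=1170.0923
6. canonical 4-gon: [(0, 24.464) (31.6961, 34.8217) (18.3779, 75) (0, 75)]
7. shoelace: 1170.0923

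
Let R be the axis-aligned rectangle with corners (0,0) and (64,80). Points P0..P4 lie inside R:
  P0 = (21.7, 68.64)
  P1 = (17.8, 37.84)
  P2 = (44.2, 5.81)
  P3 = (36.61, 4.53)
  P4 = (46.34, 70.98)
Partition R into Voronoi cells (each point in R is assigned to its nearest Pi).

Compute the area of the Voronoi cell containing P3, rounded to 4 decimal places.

Area of P3's cell: 656.0558

1. box [0,64]×[0,80]: [(0, 0) (64, 0) (64, 80) (0, 80)]
2. ⊥bis P3·P0 via (29.155,36.585): [(0, 29.8045) (0, 0) (64, 0) (64, 44.6889)]  |A|=2383.7862
3. ⊥bis P3·P1 via (27.205,21.185): [(0, 5.8225) (0, 0) (64, 0) (64, 41.963)]  |A|=1529.1337
4. ⊥bis P3·P2 via (40.405,5.17): [(36.7913, 26.5983) (0, 5.8225) (0, 0) (41.2769, 0)]  |A|=656.0558
5. ⊥bis P3·P4 via (41.475,37.755): [(36.7913, 26.5983) (0, 5.8225) (0, 0) (41.2769, 0)]  |A|=656.0558
6. canonical 4-gon: [(36.7913, 26.5983) (0, 5.8225) (0, 0) (41.2769, 0)]
7. shoelace: 656.0558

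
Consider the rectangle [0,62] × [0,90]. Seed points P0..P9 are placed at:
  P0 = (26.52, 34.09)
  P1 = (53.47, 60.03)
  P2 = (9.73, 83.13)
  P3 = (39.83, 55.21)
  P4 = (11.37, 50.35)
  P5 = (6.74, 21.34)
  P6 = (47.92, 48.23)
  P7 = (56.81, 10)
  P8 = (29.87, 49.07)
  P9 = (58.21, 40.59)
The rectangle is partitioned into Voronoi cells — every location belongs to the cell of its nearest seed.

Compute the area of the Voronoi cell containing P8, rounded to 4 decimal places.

Area of P8's cell: 322.7614

1. box [0,62]×[0,90]: [(0, 0) (62, 0) (62, 90) (0, 90)]
2. ⊥bis P8·P0 via (28.195,41.58): [(0, 47.8853) (62, 34.0201) (62, 90) (0, 90)]  |A|=3040.9318
3. ⊥bis P8·P1 via (41.67,54.55): [(0, 47.8853) (49.9531, 36.7142) (25.2068, 90) (0, 90)]  |A|=1723.4609
4. ⊥bis P8·P2 via (19.8,66.1): [(0, 54.3921) (0, 47.8853) (49.9531, 36.7142) (32.7499, 73.7574)]  |A|=935.6706
5. ⊥bis P8·P3 via (34.85,52.14): [(24.5226, 68.8925) (0, 54.3921) (0, 47.8853) (43.465, 38.1651)]  |A|=655.5038
6. ⊥bis P8·P4 via (20.62,49.71): [(24.5226, 68.8925) (21.8374, 67.3047) (20.1815, 43.3721) (43.465, 38.1651)]  |A|=339.2235
7. ⊥bis P8·P5 via (18.305,35.205): [(24.5226, 68.8925) (21.8374, 67.3047) (20.1815, 43.3721) (43.465, 38.1651)]  |A|=339.2235
8. ⊥bis P8·P6 via (38.895,48.65): [(38.7621, 45.794) (24.5226, 68.8925) (21.8374, 67.3047) (20.1815, 43.3721) (38.4592, 39.2846)]  |A|=322.7614
9. ⊥bis P8·P7 via (43.34,29.535): [(38.7621, 45.794) (24.5226, 68.8925) (21.8374, 67.3047) (20.1815, 43.3721) (38.4592, 39.2846)]  |A|=322.7614
10. ⊥bis P8·P9 via (44.04,44.83): [(38.7621, 45.794) (24.5226, 68.8925) (21.8374, 67.3047) (20.1815, 43.3721) (38.4592, 39.2846)]  |A|=322.7614
11. canonical 5-gon: [(38.7621, 45.794) (24.5226, 68.8925) (21.8374, 67.3047) (20.1815, 43.3721) (38.4592, 39.2846)]
12. shoelace: 322.7614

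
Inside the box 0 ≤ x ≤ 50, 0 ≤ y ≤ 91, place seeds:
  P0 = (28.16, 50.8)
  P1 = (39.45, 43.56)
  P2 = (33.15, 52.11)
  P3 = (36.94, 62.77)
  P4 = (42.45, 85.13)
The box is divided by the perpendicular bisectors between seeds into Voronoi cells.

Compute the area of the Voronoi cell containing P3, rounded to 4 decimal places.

1. box [0,50]×[0,91]: [(0, 0) (50, 0) (50, 91) (0, 91)]
2. ⊥bis P3·P0 via (32.55,56.785): [(0, 80.6604) (50, 43.9854) (50, 91) (0, 91)]  |A|=1433.8536
3. ⊥bis P3·P1 via (38.195,53.165): [(0, 80.6604) (37.5926, 53.0863) (50, 54.7075) (50, 91) (0, 91)]  |A|=1367.3371
4. ⊥bis P3·P2 via (35.045,57.44): [(0, 80.6604) (28.4701, 59.7776) (44.6843, 54.0129) (50, 54.7075) (50, 91) (0, 91)]  |A|=1339.384
5. ⊥bis P3·P4 via (39.695,73.95): [(0, 83.7317) (0, 80.6604) (28.4701, 59.7776) (44.6843, 54.0129) (50, 54.7075) (50, 71.4106)]  |A|=667.9427
6. canonical 6-gon: [(0, 83.7317) (0, 80.6604) (28.4701, 59.7776) (44.6843, 54.0129) (50, 54.7075) (50, 71.4106)]
7. shoelace: 667.9427

Area of P3's cell: 667.9427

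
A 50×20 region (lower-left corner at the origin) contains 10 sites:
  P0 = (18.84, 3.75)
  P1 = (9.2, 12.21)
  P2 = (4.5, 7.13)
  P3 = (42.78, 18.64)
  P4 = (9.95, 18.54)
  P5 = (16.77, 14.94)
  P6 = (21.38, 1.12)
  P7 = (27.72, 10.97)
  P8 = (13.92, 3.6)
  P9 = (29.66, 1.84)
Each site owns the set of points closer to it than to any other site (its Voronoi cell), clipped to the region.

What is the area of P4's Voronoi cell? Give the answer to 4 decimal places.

1. box [0,50]×[0,20]: [(0, 0) (50, 0) (50, 20) (0, 20)]
2. ⊥bis P4·P0 via (14.395,11.145): [(0, 2.4924) (29.1268, 20) (0, 20)]  |A|=254.9695
3. ⊥bis P4·P1 via (9.575,15.375): [(0, 16.5095) (19.4799, 14.2014) (29.1268, 20) (0, 20)]  |A|=118.4442
4. ⊥bis P4·P2 via (7.225,12.835): [(0, 16.5095) (19.4799, 14.2014) (29.1268, 20) (0, 20)]  |A|=118.4442
5. ⊥bis P4·P3 via (26.365,18.59): [(0, 16.5095) (19.4799, 14.2014) (26.3658, 18.3404) (26.3607, 20) (0, 20)]  |A|=116.149
6. ⊥bis P4·P5 via (13.36,16.74): [(0, 16.5095) (12.4591, 15.0333) (15.0808, 20) (0, 20)]  |A|=59.1955
7. ⊥bis P4·P6 via (15.665,9.83): [(0, 16.5095) (12.4591, 15.0333) (15.0808, 20) (0, 20)]  |A|=59.1955
8. ⊥bis P4·P7 via (18.835,14.755): [(0, 16.5095) (12.4591, 15.0333) (15.0808, 20) (0, 20)]  |A|=59.1955
9. ⊥bis P4·P8 via (11.935,11.07): [(0, 16.5095) (12.4591, 15.0333) (15.0808, 20) (0, 20)]  |A|=59.1955
10. ⊥bis P4·P9 via (19.805,10.19): [(0, 16.5095) (12.4591, 15.0333) (15.0808, 20) (0, 20)]  |A|=59.1955
11. canonical 4-gon: [(0, 16.5095) (12.4591, 15.0333) (15.0808, 20) (0, 20)]
12. shoelace: 59.1955

Area of P4's cell: 59.1955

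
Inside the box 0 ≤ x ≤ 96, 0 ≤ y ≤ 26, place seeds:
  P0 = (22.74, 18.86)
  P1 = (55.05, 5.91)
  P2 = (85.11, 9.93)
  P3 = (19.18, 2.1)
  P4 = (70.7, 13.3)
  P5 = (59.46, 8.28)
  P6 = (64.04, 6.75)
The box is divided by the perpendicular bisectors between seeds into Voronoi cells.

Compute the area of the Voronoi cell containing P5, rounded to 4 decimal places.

Area of P5's cell: 189.4418

1. box [0,96]×[0,26]: [(0, 0) (96, 0) (96, 26) (0, 26)]
2. ⊥bis P5·P0 via (41.1,13.57): [(37.1901, 0) (96, 0) (96, 26) (44.6814, 26)]  |A|=1431.67
3. ⊥bis P5·P1 via (57.255,7.095): [(61.068, 0) (96, 0) (96, 26) (47.0952, 26)]  |A|=1089.8793
4. ⊥bis P5·P2 via (72.285,9.105): [(61.068, 0) (72.8707, 0) (71.1982, 26) (47.0952, 26)]  |A|=466.7749
5. ⊥bis P5·P3 via (39.32,5.19): [(61.068, 0) (72.8707, 0) (71.1982, 26) (47.0952, 26)]  |A|=466.7749
6. ⊥bis P5·P4 via (65.08,10.79): [(61.068, 0) (69.899, 0) (58.2869, 26) (47.0952, 26)]  |A|=260.2966
7. ⊥bis P5·P6 via (61.75,7.515): [(59.9404, 2.0981) (63.8008, 13.6541) (58.2869, 26) (47.0952, 26)]  |A|=189.4418
8. canonical 4-gon: [(59.9404, 2.0981) (63.8008, 13.6541) (58.2869, 26) (47.0952, 26)]
9. shoelace: 189.4418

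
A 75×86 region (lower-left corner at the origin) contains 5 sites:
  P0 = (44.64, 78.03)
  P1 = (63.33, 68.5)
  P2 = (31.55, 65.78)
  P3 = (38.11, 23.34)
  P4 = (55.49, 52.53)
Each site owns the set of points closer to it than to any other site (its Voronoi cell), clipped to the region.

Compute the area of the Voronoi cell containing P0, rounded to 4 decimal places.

Area of P0's cell: 431.8157

1. box [0,75]×[0,86]: [(0, 0) (75, 0) (75, 86) (0, 86)]
2. ⊥bis P0·P1 via (53.985,73.265): [(0, 0) (16.6273, 0) (60.4786, 86) (0, 86)]  |A|=3315.5517
3. ⊥bis P0·P2 via (38.095,71.905): [(47.9318, 61.3937) (60.4786, 86) (24.9045, 86)]  |A|=437.6738
4. ⊥bis P0·P3 via (41.375,50.685): [(47.9318, 61.3937) (60.4786, 86) (24.9045, 86)]  |A|=437.6738
5. ⊥bis P0·P4 via (50.065,65.28): [(45.9381, 63.5241) (49.8715, 65.1977) (60.4786, 86) (24.9045, 86)]  |A|=431.8157
6. canonical 4-gon: [(45.9381, 63.5241) (49.8715, 65.1977) (60.4786, 86) (24.9045, 86)]
7. shoelace: 431.8157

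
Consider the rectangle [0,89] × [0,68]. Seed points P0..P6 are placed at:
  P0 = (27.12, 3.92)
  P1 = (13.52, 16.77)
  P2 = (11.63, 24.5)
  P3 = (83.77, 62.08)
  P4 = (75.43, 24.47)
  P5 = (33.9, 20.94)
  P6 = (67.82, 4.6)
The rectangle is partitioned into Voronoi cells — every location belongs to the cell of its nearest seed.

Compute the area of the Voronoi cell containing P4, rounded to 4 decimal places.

Area of P4's cell: 1078.0389

1. box [0,89]×[0,68]: [(0, 0) (89, 0) (89, 68) (0, 68)]
2. ⊥bis P4·P0 via (51.275,14.195): [(57.3132, 0) (89, 0) (89, 68) (28.3875, 68)]  |A|=3138.1733
3. ⊥bis P4·P1 via (44.475,20.62): [(42.7945, 34.1313) (57.3132, 0) (89, 0) (89, 68) (38.5822, 68)]  |A|=2965.5342
4. ⊥bis P4·P2 via (43.53,24.485): [(43.5337, 32.3936) (57.3132, 0) (89, 0) (89, 68) (43.5505, 68)]  |A|=2868.2249
5. ⊥bis P4·P3 via (79.6,43.275): [(43.5426, 51.2707) (43.5337, 32.3936) (57.3132, 0) (89, 0) (89, 41.1906)]  |A|=1878.7118
6. ⊥bis P4·P5 via (54.665,22.705): [(52.404, 49.3057) (56.4155, 2.1104) (57.3132, 0) (89, 0) (89, 41.1906)]  |A|=1551.8256
7. ⊥bis P4·P6 via (71.625,14.535): [(52.404, 49.3057) (54.8121, 20.9742) (89, 7.8806) (89, 41.1906)]  |A|=1078.0389
8. canonical 4-gon: [(52.404, 49.3057) (54.8121, 20.9742) (89, 7.8806) (89, 41.1906)]
9. shoelace: 1078.0389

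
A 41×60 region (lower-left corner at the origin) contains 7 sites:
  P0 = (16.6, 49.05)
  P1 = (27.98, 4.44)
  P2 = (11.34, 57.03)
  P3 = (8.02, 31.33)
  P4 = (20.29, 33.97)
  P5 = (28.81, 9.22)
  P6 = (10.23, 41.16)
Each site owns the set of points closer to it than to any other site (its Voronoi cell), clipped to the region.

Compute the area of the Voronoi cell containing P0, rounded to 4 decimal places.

1. box [0,41]×[0,60]: [(0, 0) (41, 0) (41, 60) (0, 60)]
2. ⊥bis P0·P1 via (22.29,26.745): [(0, 21.0588) (41, 31.5179) (41, 60) (0, 60)]  |A|=1382.1768
3. ⊥bis P0·P2 via (13.97,53.04): [(0, 43.8317) (0, 21.0588) (41, 31.5179) (41, 60) (24.5291, 60)]  |A|=1183.88
4. ⊥bis P0·P3 via (12.31,40.19): [(2.0281, 45.1685) (33.9398, 29.7169) (41, 31.5179) (41, 60) (24.5291, 60)]  |A|=760.4281
5. ⊥bis P0·P4 via (18.445,41.51): [(2.0281, 45.1685) (12.5586, 40.0696) (41, 47.0291) (41, 60) (24.5291, 60)]  |A|=484.0478
6. ⊥bis P0·P5 via (22.705,29.135): [(2.0281, 45.1685) (12.5586, 40.0696) (41, 47.0291) (41, 60) (24.5291, 60)]  |A|=484.0478
7. ⊥bis P0·P6 via (13.415,45.105): [(8.2536, 49.2721) (18.0021, 41.4016) (41, 47.0291) (41, 60) (24.5291, 60)]  |A|=418.6562
8. canonical 5-gon: [(8.2536, 49.2721) (18.0021, 41.4016) (41, 47.0291) (41, 60) (24.5291, 60)]
9. shoelace: 418.6562

Area of P0's cell: 418.6562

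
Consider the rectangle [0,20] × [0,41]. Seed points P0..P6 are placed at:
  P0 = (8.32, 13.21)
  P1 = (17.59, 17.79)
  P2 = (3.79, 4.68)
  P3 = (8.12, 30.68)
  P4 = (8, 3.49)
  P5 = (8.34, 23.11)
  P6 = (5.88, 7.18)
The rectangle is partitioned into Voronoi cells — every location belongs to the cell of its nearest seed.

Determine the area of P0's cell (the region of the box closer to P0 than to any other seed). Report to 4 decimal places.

1. box [0,20]×[0,41]: [(0, 0) (20, 0) (20, 41) (0, 41)]
2. ⊥bis P0·P1 via (12.955,15.5): [(0, 0) (20, 0) (20, 1.2408) (0.3563, 41) (0, 41)]  |A|=429.491
3. ⊥bis P0·P2 via (6.055,8.945): [(0, 12.1606) (19.8001, 1.6454) (0.3563, 41) (0, 41)]  |A|=292.522
4. ⊥bis P0·P3 via (8.22,21.945): [(0, 21.8509) (0, 12.1606) (19.8001, 1.6454) (9.762, 21.9627)]  |A|=195.6636
5. ⊥bis P0·P4 via (8.16,8.35): [(0, 21.8509) (0, 12.1606) (7.1103, 8.3846) (16.6253, 8.0713) (9.762, 21.9627)]  |A|=165.5899
6. ⊥bis P0·P5 via (8.33,18.16): [(0, 18.1768) (0, 12.1606) (7.1103, 8.3846) (16.6253, 8.0713) (11.6441, 18.1533)]  |A|=125.5007
7. ⊥bis P0·P6 via (7.1,10.195): [(0, 18.1768) (0, 13.068) (11.9695, 8.2246) (16.6253, 8.0713) (11.6441, 18.1533)]  |A|=111.4648
8. canonical 5-gon: [(0, 18.1768) (0, 13.068) (11.9695, 8.2246) (16.6253, 8.0713) (11.6441, 18.1533)]
9. shoelace: 111.4648

Area of P0's cell: 111.4648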